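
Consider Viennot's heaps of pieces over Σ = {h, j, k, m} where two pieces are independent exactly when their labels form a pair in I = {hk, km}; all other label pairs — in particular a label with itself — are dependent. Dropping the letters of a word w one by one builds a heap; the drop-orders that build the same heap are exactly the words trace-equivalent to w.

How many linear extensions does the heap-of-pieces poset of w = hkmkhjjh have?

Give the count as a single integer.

10

piece 0:h — minimal
piece 1:k — minimal
piece 2:m rests on {0:h}
piece 3:k rests on {1:k}
piece 4:h rests on {2:m}
piece 5:j rests on {3:k, 4:h}
piece 6:j rests on {5:j}
piece 7:h rests on {6:j}
minimal pieces: {0:h, 1:k}
ways to finish when only these pieces remain (= sum over removing one remaining piece with nothing left below it):
  1 left: {7}→1
  2 left: {6,7}→1
  3 left: {5,6,7}→1
  4 left: {3,5,6,7}→1  {4,5,6,7}→1
  5 left: {1,3,5,6,7}→1  {2,4,5,6,7}→1  {3,4,5,6,7}→2
  6 left: {0,2,4,5,6,7}→1  {1,3,4,5,6,7}→3  {2,3,4,5,6,7}→3
  placing 0:h first → 6 extensions
  placing 1:k first → 4 extensions
total linear extensions = 10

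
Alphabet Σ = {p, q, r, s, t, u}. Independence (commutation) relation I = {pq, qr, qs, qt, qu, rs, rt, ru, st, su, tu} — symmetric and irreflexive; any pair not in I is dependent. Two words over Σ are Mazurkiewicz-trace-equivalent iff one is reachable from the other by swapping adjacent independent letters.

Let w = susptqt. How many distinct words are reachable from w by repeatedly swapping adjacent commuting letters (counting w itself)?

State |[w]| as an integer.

piece 0:s — minimal
piece 1:u — minimal
piece 2:s rests on {0:s}
piece 3:p rests on {1:u, 2:s}
piece 4:t rests on {3:p}
piece 5:q — minimal
piece 6:t rests on {4:t}
minimal pieces: {0:s, 1:u, 5:q}
ways to finish when only these pieces remain (= sum over removing one remaining piece with nothing left below it):
  1 left: {5}→1  {6}→1
  2 left: {4,6}→1  {5,6}→2
  3 left: {3,4,6}→1  {4,5,6}→3
  4 left: {1,3,4,6}→1  {2,3,4,6}→1  {3,4,5,6}→4
  5 left: {0,2,3,4,6}→1  {1,2,3,4,6}→2  {1,3,4,5,6}→5  {2,3,4,5,6}→5
  placing 0:s first → 12 extensions
  placing 1:u first → 6 extensions
  placing 5:q first → 3 extensions
total linear extensions = 21

21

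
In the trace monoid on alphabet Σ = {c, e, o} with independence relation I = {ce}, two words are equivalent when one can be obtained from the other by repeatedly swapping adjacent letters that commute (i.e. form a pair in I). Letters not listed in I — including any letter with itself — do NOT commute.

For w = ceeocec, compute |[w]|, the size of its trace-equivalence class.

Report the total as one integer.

piece 0:c — minimal
piece 1:e — minimal
piece 2:e rests on {1:e}
piece 3:o rests on {0:c, 2:e}
piece 4:c rests on {3:o}
piece 5:e rests on {3:o}
piece 6:c rests on {4:c}
minimal pieces: {0:c, 1:e}
ways to finish when only these pieces remain (= sum over removing one remaining piece with nothing left below it):
  1 left: {5}→1  {6}→1
  2 left: {4,6}→1  {5,6}→2
  3 left: {4,5,6}→3
  4 left: {3,4,5,6}→3
  5 left: {0,3,4,5,6}→3  {2,3,4,5,6}→3
  placing 0:c first → 3 extensions
  placing 1:e first → 6 extensions
total linear extensions = 9

9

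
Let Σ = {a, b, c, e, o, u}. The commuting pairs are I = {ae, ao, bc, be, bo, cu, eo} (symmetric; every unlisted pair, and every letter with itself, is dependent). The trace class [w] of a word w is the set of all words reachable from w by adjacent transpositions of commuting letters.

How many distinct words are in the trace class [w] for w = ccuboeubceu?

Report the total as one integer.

132

0(c) covers ∅
1(c) covers 0:c
2(u) covers ∅
3(b) covers 2:u
4(o) covers 1:c, 2:u
5(e) covers 1:c, 2:u
6(u) covers 3:b, 4:o, 5:e
7(b) covers 6:u
8(c) covers 4:o, 5:e
9(e) covers 6:u, 8:c
10(u) covers 7:b, 9:e
floor of heap: 0:c, 2:u
completions by unplaced set U, small U first (add the entries for U minus each lowest piece of U):
  |U|=1: {10}:1
  |U|=2: {7,10}:1  {9,10}:1
  |U|=3: {7,9,10}:2  {8,9,10}:1
  |U|=4: {6,7,9,10}:2  {7,8,9,10}:3
  |U|=5: {3,6,7,9,10}:2  {6,7,8,9,10}:5
  |U|=6: {3,6,7,8,9,10}:7  {4,6,7,8,9,10}:5  {5,6,7,8,9,10}:5
  |U|=7: {3,4,6,7,8,9,10}:12  {3,5,6,7,8,9,10}:12  {4,5,6,7,8,9,10}:10
  |U|=8: {1,4,5,6,7,8,9,10}:10  {3,4,5,6,7,8,9,10}:34
  |U|=9: {0,1,4,5,6,7,8,9,10}:10  {1,3,4,5,6,7,8,9,10}:44  {2,3,4,5,6,7,8,9,10}:34
  start at 0(c): 78
  start at 2(u): 54
sum over floor = 132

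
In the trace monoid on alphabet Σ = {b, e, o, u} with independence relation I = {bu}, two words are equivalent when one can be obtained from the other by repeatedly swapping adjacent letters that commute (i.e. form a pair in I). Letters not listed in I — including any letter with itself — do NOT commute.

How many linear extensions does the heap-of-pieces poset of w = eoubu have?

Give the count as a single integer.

drop 0:e onto floor
drop 1:o onto {0:e}
drop 2:u onto {1:o}
drop 3:b onto {1:o}
drop 4:u onto {2:u}
ground layer = {0:e}
drop-orders for the pieces not yet dropped (sum over which currently-grounded one goes next):
  1 to go: {3} 1  {4} 1
  2 to go: {2,4} 1  {3,4} 2
  3 to go: {2,3,4} 3
  if 0:e drops first: 3 orders

3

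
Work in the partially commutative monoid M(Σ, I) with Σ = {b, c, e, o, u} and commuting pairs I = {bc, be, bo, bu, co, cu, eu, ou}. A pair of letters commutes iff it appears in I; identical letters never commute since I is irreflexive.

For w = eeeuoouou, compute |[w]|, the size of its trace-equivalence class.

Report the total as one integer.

84

drop 0:e onto floor
drop 1:e onto {0:e}
drop 2:e onto {1:e}
drop 3:u onto floor
drop 4:o onto {2:e}
drop 5:o onto {4:o}
drop 6:u onto {3:u}
drop 7:o onto {5:o}
drop 8:u onto {6:u}
ground layer = {0:e, 3:u}
drop-orders for the pieces not yet dropped (sum over which currently-grounded one goes next):
  1 to go: {7} 1  {8} 1
  2 to go: {5,7} 1  {6,8} 1  {7,8} 2
  3 to go: {3,6,8} 1  {4,5,7} 1  {5,7,8} 3  {6,7,8} 3
  4 to go: {2,4,5,7} 1  {3,6,7,8} 4  {4,5,7,8} 4  {5,6,7,8} 6
  5 to go: {1,2,4,5,7} 1  {2,4,5,7,8} 5  {3,5,6,7,8} 10  {4,5,6,7,8} 10
  6 to go: {0,1,2,4,5,7} 1  {1,2,4,5,7,8} 6  {2,4,5,6,7,8} 15  {3,4,5,6,7,8} 20
  7 to go: {0,1,2,4,5,7,8} 7  {1,2,4,5,6,7,8} 21  {2,3,4,5,6,7,8} 35
  if 0:e drops first: 56 orders
  if 3:u drops first: 28 orders
heap linearizations: 84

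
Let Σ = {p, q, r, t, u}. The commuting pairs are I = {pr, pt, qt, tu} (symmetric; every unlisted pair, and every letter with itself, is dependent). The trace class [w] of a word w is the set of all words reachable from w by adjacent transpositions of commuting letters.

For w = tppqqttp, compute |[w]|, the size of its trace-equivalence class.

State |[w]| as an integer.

56

#0=t has no predecessor
#1=p has no predecessor
#2=p depends on [1:p]
#3=q depends on [2:p]
#4=q depends on [3:q]
#5=t depends on [0:t]
#6=t depends on [5:t]
#7=p depends on [4:q]
sources: [0:t, 1:p]
N(rest) = Σ N(rest − s) over sources s of rest; N(one piece) = 1:
  size 1 → [6]=1  [7]=1
  size 2 → [4,7]=1  [5,6]=1  [6,7]=2
  size 3 → [0,5,6]=1  [3,4,7]=1  [4,6,7]=3  [5,6,7]=3
  size 4 → [0,5,6,7]=4  [2,3,4,7]=1  [3,4,6,7]=4  [4,5,6,7]=6
  size 5 → [0,4,5,6,7]=10  [1,2,3,4,7]=1  [2,3,4,6,7]=5  [3,4,5,6,7]=10
  size 6 → [0,3,4,5,6,7]=20  [1,2,3,4,6,7]=6  [2,3,4,5,6,7]=15
  first=0(t) contributes 21
  first=1(p) contributes 35
|[w]| = 56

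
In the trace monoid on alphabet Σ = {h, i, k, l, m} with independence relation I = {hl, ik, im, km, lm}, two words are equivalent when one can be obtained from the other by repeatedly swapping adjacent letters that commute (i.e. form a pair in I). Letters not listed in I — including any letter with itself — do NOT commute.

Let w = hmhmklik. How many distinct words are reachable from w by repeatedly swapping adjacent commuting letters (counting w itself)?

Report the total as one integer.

piece 0:h — minimal
piece 1:m rests on {0:h}
piece 2:h rests on {1:m}
piece 3:m rests on {2:h}
piece 4:k rests on {2:h}
piece 5:l rests on {4:k}
piece 6:i rests on {5:l}
piece 7:k rests on {5:l}
minimal pieces: {0:h}
ways to finish when only these pieces remain (= sum over removing one remaining piece with nothing left below it):
  1 left: {3}→1  {6}→1  {7}→1
  2 left: {3,6}→2  {3,7}→2  {6,7}→2
  3 left: {3,6,7}→6  {5,6,7}→2
  4 left: {3,5,6,7}→8  {4,5,6,7}→2
  5 left: {3,4,5,6,7}→10
  6 left: {2,3,4,5,6,7}→10
  placing 0:h first → 10 extensions

10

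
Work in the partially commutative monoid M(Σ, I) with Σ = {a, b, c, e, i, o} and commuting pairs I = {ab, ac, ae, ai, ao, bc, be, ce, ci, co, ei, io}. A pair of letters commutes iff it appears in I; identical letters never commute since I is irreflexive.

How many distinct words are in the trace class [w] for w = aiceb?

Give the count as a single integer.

0(a) covers ∅
1(i) covers ∅
2(c) covers ∅
3(e) covers ∅
4(b) covers 1:i
floor of heap: 0:a, 1:i, 2:c, 3:e
completions by unplaced set U, small U first (add the entries for U minus each lowest piece of U):
  |U|=1: {0}:1  {2}:1  {3}:1  {4}:1
  |U|=2: {0,2}:2  {0,3}:2  {0,4}:2  {1,4}:1  {2,3}:2  {2,4}:2  {3,4}:2
  |U|=3: {0,1,4}:3  {0,2,3}:6  {0,2,4}:6  {0,3,4}:6  {1,2,4}:3  {1,3,4}:3  {2,3,4}:6
  start at 0(a): 12
  start at 1(i): 24
  start at 2(c): 12
  start at 3(e): 12
sum over floor = 60

60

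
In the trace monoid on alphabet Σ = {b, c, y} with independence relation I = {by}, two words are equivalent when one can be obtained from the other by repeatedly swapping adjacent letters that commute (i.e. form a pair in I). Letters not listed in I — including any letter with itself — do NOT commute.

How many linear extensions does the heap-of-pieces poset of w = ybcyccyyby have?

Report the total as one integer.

0(y) covers ∅
1(b) covers ∅
2(c) covers 0:y, 1:b
3(y) covers 2:c
4(c) covers 3:y
5(c) covers 4:c
6(y) covers 5:c
7(y) covers 6:y
8(b) covers 5:c
9(y) covers 7:y
floor of heap: 0:y, 1:b
completions by unplaced set U, small U first (add the entries for U minus each lowest piece of U):
  |U|=1: {8}:1  {9}:1
  |U|=2: {7,9}:1  {8,9}:2
  |U|=3: {6,7,9}:1  {7,8,9}:3
  |U|=4: {6,7,8,9}:4
  |U|=5: {5,6,7,8,9}:4
  |U|=6: {4,5,6,7,8,9}:4
  |U|=7: {3,4,5,6,7,8,9}:4
  |U|=8: {2,3,4,5,6,7,8,9}:4
  start at 0(y): 4
  start at 1(b): 4
sum over floor = 8

8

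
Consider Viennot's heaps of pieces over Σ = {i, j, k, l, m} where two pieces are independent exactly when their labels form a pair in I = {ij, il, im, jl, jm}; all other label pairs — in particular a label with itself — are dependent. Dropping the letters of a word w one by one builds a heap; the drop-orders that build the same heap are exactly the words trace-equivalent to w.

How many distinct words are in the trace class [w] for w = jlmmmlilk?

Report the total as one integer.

#0=j has no predecessor
#1=l has no predecessor
#2=m depends on [1:l]
#3=m depends on [2:m]
#4=m depends on [3:m]
#5=l depends on [4:m]
#6=i has no predecessor
#7=l depends on [5:l]
#8=k depends on [0:j, 6:i, 7:l]
sources: [0:j, 1:l, 6:i]
N(rest) = Σ N(rest − s) over sources s of rest; N(one piece) = 1:
  size 1 → [8]=1
  size 2 → [0,8]=1  [6,8]=1  [7,8]=1
  size 3 → [0,6,8]=2  [0,7,8]=2  [5,7,8]=1  [6,7,8]=2
  size 4 → [0,5,7,8]=3  [0,6,7,8]=6  [4,5,7,8]=1  [5,6,7,8]=3
  size 5 → [0,4,5,7,8]=4  [0,5,6,7,8]=12  [3,4,5,7,8]=1  [4,5,6,7,8]=4
  size 6 → [0,3,4,5,7,8]=5  [0,4,5,6,7,8]=20  [2,3,4,5,7,8]=1  [3,4,5,6,7,8]=5
  size 7 → [0,2,3,4,5,7,8]=6  [0,3,4,5,6,7,8]=30  [1,2,3,4,5,7,8]=1  [2,3,4,5,6,7,8]=6
  first=0(j) contributes 7
  first=1(l) contributes 42
  first=6(i) contributes 7
|[w]| = 56

56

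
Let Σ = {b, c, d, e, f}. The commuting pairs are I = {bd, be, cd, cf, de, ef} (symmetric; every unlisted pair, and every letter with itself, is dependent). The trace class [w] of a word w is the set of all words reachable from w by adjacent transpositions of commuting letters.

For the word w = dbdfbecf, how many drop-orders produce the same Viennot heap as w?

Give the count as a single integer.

39

0(d) covers ∅
1(b) covers ∅
2(d) covers 0:d
3(f) covers 1:b, 2:d
4(b) covers 3:f
5(e) covers ∅
6(c) covers 4:b, 5:e
7(f) covers 4:b
floor of heap: 0:d, 1:b, 5:e
completions by unplaced set U, small U first (add the entries for U minus each lowest piece of U):
  |U|=1: {6}:1  {7}:1
  |U|=2: {5,6}:1  {6,7}:2
  |U|=3: {4,6,7}:2  {5,6,7}:3
  |U|=4: {3,4,6,7}:2  {4,5,6,7}:5
  |U|=5: {1,3,4,6,7}:2  {2,3,4,6,7}:2  {3,4,5,6,7}:7
  |U|=6: {0,2,3,4,6,7}:2  {1,2,3,4,6,7}:4  {1,3,4,5,6,7}:9  {2,3,4,5,6,7}:9
  start at 0(d): 22
  start at 1(b): 11
  start at 5(e): 6
sum over floor = 39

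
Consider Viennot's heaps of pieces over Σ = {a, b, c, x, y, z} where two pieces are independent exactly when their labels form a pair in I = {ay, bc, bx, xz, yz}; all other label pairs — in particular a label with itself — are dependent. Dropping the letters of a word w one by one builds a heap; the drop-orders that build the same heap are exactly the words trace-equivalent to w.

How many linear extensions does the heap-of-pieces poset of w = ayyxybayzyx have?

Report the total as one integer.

piece 0:a — minimal
piece 1:y — minimal
piece 2:y rests on {1:y}
piece 3:x rests on {0:a, 2:y}
piece 4:y rests on {3:x}
piece 5:b rests on {4:y}
piece 6:a rests on {5:b}
piece 7:y rests on {5:b}
piece 8:z rests on {6:a}
piece 9:y rests on {7:y}
piece 10:x rests on {6:a, 9:y}
minimal pieces: {0:a, 1:y}
ways to finish when only these pieces remain (= sum over removing one remaining piece with nothing left below it):
  1 left: {8}→1  {10}→1
  2 left: {8,10}→2  {9,10}→1
  3 left: {6,8,10}→2  {7,9,10}→1  {8,9,10}→3
  4 left: {6,8,9,10}→5  {7,8,9,10}→4
  5 left: {6,7,8,9,10}→9
  6 left: {5,6,7,8,9,10}→9
  7 left: {4,5,6,7,8,9,10}→9
  8 left: {3,4,5,6,7,8,9,10}→9
  9 left: {0,3,4,5,6,7,8,9,10}→9  {2,3,4,5,6,7,8,9,10}→9
  placing 0:a first → 9 extensions
  placing 1:y first → 18 extensions
total linear extensions = 27

27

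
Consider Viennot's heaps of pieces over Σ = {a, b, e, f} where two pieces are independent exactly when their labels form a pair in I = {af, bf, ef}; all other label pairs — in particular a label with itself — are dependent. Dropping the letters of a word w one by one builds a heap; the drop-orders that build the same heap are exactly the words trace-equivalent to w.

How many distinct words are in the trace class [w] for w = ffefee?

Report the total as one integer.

0(f) covers ∅
1(f) covers 0:f
2(e) covers ∅
3(f) covers 1:f
4(e) covers 2:e
5(e) covers 4:e
floor of heap: 0:f, 2:e
completions by unplaced set U, small U first (add the entries for U minus each lowest piece of U):
  |U|=1: {3}:1  {5}:1
  |U|=2: {1,3}:1  {3,5}:2  {4,5}:1
  |U|=3: {0,1,3}:1  {1,3,5}:3  {2,4,5}:1  {3,4,5}:3
  |U|=4: {0,1,3,5}:4  {1,3,4,5}:6  {2,3,4,5}:4
  start at 0(f): 10
  start at 2(e): 10
sum over floor = 20

20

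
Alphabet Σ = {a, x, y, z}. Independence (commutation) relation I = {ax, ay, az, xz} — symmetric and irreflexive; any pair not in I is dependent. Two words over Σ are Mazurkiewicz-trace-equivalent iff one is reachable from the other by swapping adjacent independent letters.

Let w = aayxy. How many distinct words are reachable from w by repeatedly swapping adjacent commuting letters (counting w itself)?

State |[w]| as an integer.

10

0(a) covers ∅
1(a) covers 0:a
2(y) covers ∅
3(x) covers 2:y
4(y) covers 3:x
floor of heap: 0:a, 2:y
completions by unplaced set U, small U first (add the entries for U minus each lowest piece of U):
  |U|=1: {1}:1  {4}:1
  |U|=2: {0,1}:1  {1,4}:2  {3,4}:1
  |U|=3: {0,1,4}:3  {1,3,4}:3  {2,3,4}:1
  start at 0(a): 4
  start at 2(y): 6
sum over floor = 10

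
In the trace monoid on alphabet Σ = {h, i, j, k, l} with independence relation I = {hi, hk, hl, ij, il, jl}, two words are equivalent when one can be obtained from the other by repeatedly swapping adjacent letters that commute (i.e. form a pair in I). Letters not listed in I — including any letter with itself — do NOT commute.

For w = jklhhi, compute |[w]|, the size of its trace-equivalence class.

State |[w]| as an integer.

piece 0:j — minimal
piece 1:k rests on {0:j}
piece 2:l rests on {1:k}
piece 3:h rests on {0:j}
piece 4:h rests on {3:h}
piece 5:i rests on {1:k}
minimal pieces: {0:j}
ways to finish when only these pieces remain (= sum over removing one remaining piece with nothing left below it):
  1 left: {2}→1  {4}→1  {5}→1
  2 left: {2,4}→2  {2,5}→2  {3,4}→1  {4,5}→2
  3 left: {1,2,5}→2  {2,3,4}→3  {2,4,5}→6  {3,4,5}→3
  4 left: {1,2,4,5}→8  {2,3,4,5}→12
  placing 0:j first → 20 extensions

20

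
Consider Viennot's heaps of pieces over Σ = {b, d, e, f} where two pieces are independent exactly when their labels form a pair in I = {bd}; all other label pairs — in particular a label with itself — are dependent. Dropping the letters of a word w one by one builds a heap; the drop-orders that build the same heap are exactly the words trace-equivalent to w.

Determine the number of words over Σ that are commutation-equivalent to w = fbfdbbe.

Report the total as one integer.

3

drop 0:f onto floor
drop 1:b onto {0:f}
drop 2:f onto {1:b}
drop 3:d onto {2:f}
drop 4:b onto {2:f}
drop 5:b onto {4:b}
drop 6:e onto {3:d, 5:b}
ground layer = {0:f}
drop-orders for the pieces not yet dropped (sum over which currently-grounded one goes next):
  1 to go: {6} 1
  2 to go: {3,6} 1  {5,6} 1
  3 to go: {3,5,6} 2  {4,5,6} 1
  4 to go: {3,4,5,6} 3
  5 to go: {2,3,4,5,6} 3
  if 0:f drops first: 3 orders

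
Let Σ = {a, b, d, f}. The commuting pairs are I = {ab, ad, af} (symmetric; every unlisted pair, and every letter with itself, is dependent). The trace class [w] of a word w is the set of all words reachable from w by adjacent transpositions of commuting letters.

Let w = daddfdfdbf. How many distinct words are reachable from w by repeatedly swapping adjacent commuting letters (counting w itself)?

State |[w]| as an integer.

#0=d has no predecessor
#1=a has no predecessor
#2=d depends on [0:d]
#3=d depends on [2:d]
#4=f depends on [3:d]
#5=d depends on [4:f]
#6=f depends on [5:d]
#7=d depends on [6:f]
#8=b depends on [7:d]
#9=f depends on [8:b]
sources: [0:d, 1:a]
N(rest) = Σ N(rest − s) over sources s of rest; N(one piece) = 1:
  size 1 → [1]=1  [9]=1
  size 2 → [1,9]=2  [8,9]=1
  size 3 → [1,8,9]=3  [7,8,9]=1
  size 4 → [1,7,8,9]=4  [6,7,8,9]=1
  size 5 → [1,6,7,8,9]=5  [5,6,7,8,9]=1
  size 6 → [1,5,6,7,8,9]=6  [4,5,6,7,8,9]=1
  size 7 → [1,4,5,6,7,8,9]=7  [3,4,5,6,7,8,9]=1
  size 8 → [1,3,4,5,6,7,8,9]=8  [2,3,4,5,6,7,8,9]=1
  first=0(d) contributes 9
  first=1(a) contributes 1
|[w]| = 10

10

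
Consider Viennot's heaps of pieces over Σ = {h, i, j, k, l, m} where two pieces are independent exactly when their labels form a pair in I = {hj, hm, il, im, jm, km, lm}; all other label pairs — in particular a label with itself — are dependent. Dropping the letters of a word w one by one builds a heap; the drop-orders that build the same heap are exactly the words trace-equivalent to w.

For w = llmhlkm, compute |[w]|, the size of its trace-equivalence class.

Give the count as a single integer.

0(l) covers ∅
1(l) covers 0:l
2(m) covers ∅
3(h) covers 1:l
4(l) covers 3:h
5(k) covers 4:l
6(m) covers 2:m
floor of heap: 0:l, 2:m
completions by unplaced set U, small U first (add the entries for U minus each lowest piece of U):
  |U|=1: {5}:1  {6}:1
  |U|=2: {2,6}:1  {4,5}:1  {5,6}:2
  |U|=3: {2,5,6}:3  {3,4,5}:1  {4,5,6}:3
  |U|=4: {1,3,4,5}:1  {2,4,5,6}:6  {3,4,5,6}:4
  |U|=5: {0,1,3,4,5}:1  {1,3,4,5,6}:5  {2,3,4,5,6}:10
  start at 0(l): 15
  start at 2(m): 6
sum over floor = 21

21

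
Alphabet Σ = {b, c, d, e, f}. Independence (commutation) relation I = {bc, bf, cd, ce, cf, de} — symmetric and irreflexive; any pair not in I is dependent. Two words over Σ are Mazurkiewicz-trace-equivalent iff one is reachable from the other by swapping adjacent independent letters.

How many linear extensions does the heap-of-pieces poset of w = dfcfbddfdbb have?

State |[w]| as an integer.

33

piece 0:d — minimal
piece 1:f rests on {0:d}
piece 2:c — minimal
piece 3:f rests on {1:f}
piece 4:b rests on {0:d}
piece 5:d rests on {3:f, 4:b}
piece 6:d rests on {5:d}
piece 7:f rests on {6:d}
piece 8:d rests on {7:f}
piece 9:b rests on {8:d}
piece 10:b rests on {9:b}
minimal pieces: {0:d, 2:c}
ways to finish when only these pieces remain (= sum over removing one remaining piece with nothing left below it):
  1 left: {2}→1  {10}→1
  2 left: {2,10}→2  {9,10}→1
  3 left: {2,9,10}→3  {8,9,10}→1
  4 left: {2,8,9,10}→4  {7,8,9,10}→1
  5 left: {2,7,8,9,10}→5  {6,7,8,9,10}→1
  6 left: {2,6,7,8,9,10}→6  {5,6,7,8,9,10}→1
  7 left: {2,5,6,7,8,9,10}→7  {3,5,6,7,8,9,10}→1  {4,5,6,7,8,9,10}→1
  8 left: {1,3,5,6,7,8,9,10}→1  {2,3,5,6,7,8,9,10}→8  {2,4,5,6,7,8,9,10}→8  {3,4,5,6,7,8,9,10}→2
  9 left: {1,2,3,5,6,7,8,9,10}→9  {1,3,4,5,6,7,8,9,10}→3  {2,3,4,5,6,7,8,9,10}→18
  placing 0:d first → 30 extensions
  placing 2:c first → 3 extensions
total linear extensions = 33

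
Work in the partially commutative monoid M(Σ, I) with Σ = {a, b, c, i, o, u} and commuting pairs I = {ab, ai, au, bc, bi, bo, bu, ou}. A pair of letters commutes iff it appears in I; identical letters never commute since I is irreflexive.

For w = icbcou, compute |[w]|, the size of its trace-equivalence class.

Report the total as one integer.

12

#0=i has no predecessor
#1=c depends on [0:i]
#2=b has no predecessor
#3=c depends on [1:c]
#4=o depends on [3:c]
#5=u depends on [3:c]
sources: [0:i, 2:b]
N(rest) = Σ N(rest − s) over sources s of rest; N(one piece) = 1:
  size 1 → [2]=1  [4]=1  [5]=1
  size 2 → [2,4]=2  [2,5]=2  [4,5]=2
  size 3 → [2,4,5]=6  [3,4,5]=2
  size 4 → [1,3,4,5]=2  [2,3,4,5]=8
  first=0(i) contributes 10
  first=2(b) contributes 2
|[w]| = 12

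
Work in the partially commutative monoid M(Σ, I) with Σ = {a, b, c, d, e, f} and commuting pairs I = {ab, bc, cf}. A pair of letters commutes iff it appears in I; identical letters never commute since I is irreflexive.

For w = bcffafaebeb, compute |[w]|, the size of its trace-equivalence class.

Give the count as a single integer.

drop 0:b onto floor
drop 1:c onto floor
drop 2:f onto {0:b}
drop 3:f onto {2:f}
drop 4:a onto {1:c, 3:f}
drop 5:f onto {4:a}
drop 6:a onto {5:f}
drop 7:e onto {6:a}
drop 8:b onto {7:e}
drop 9:e onto {8:b}
drop 10:b onto {9:e}
ground layer = {0:b, 1:c}
drop-orders for the pieces not yet dropped (sum over which currently-grounded one goes next):
  1 to go: {10} 1
  2 to go: {9,10} 1
  3 to go: {8,9,10} 1
  4 to go: {7,8,9,10} 1
  5 to go: {6,7,8,9,10} 1
  6 to go: {5,6,7,8,9,10} 1
  7 to go: {4,5,6,7,8,9,10} 1
  8 to go: {1,4,5,6,7,8,9,10} 1  {3,4,5,6,7,8,9,10} 1
  9 to go: {1,3,4,5,6,7,8,9,10} 2  {2,3,4,5,6,7,8,9,10} 1
  if 0:b drops first: 3 orders
  if 1:c drops first: 1 orders
heap linearizations: 4

4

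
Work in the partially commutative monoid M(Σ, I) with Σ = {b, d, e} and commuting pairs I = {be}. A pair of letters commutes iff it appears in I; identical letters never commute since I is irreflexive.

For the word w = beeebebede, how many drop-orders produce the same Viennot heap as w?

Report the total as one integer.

#0=b has no predecessor
#1=e has no predecessor
#2=e depends on [1:e]
#3=e depends on [2:e]
#4=b depends on [0:b]
#5=e depends on [3:e]
#6=b depends on [4:b]
#7=e depends on [5:e]
#8=d depends on [6:b, 7:e]
#9=e depends on [8:d]
sources: [0:b, 1:e]
N(rest) = Σ N(rest − s) over sources s of rest; N(one piece) = 1:
  size 1 → [9]=1
  size 2 → [8,9]=1
  size 3 → [6,8,9]=1  [7,8,9]=1
  size 4 → [4,6,8,9]=1  [5,7,8,9]=1  [6,7,8,9]=2
  size 5 → [0,4,6,8,9]=1  [3,5,7,8,9]=1  [4,6,7,8,9]=3  [5,6,7,8,9]=3
  size 6 → [0,4,6,7,8,9]=4  [2,3,5,7,8,9]=1  [3,5,6,7,8,9]=4  [4,5,6,7,8,9]=6
  size 7 → [0,4,5,6,7,8,9]=10  [1,2,3,5,7,8,9]=1  [2,3,5,6,7,8,9]=5  [3,4,5,6,7,8,9]=10
  size 8 → [0,3,4,5,6,7,8,9]=20  [1,2,3,5,6,7,8,9]=6  [2,3,4,5,6,7,8,9]=15
  first=0(b) contributes 21
  first=1(e) contributes 35
|[w]| = 56

56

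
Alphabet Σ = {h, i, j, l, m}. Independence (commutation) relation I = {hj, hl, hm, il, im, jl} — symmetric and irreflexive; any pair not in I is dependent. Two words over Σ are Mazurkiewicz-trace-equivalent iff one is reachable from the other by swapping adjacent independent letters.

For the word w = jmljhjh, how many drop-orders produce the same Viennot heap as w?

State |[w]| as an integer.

0(j) covers ∅
1(m) covers 0:j
2(l) covers 1:m
3(j) covers 1:m
4(h) covers ∅
5(j) covers 3:j
6(h) covers 4:h
floor of heap: 0:j, 4:h
completions by unplaced set U, small U first (add the entries for U minus each lowest piece of U):
  |U|=1: {2}:1  {5}:1  {6}:1
  |U|=2: {2,5}:2  {2,6}:2  {3,5}:1  {4,6}:1  {5,6}:2
  |U|=3: {2,3,5}:3  {2,4,6}:3  {2,5,6}:6  {3,5,6}:3  {4,5,6}:3
  |U|=4: {1,2,3,5}:3  {2,3,5,6}:12  {2,4,5,6}:12  {3,4,5,6}:6
  |U|=5: {0,1,2,3,5}:3  {1,2,3,5,6}:15  {2,3,4,5,6}:30
  start at 0(j): 45
  start at 4(h): 18
sum over floor = 63

63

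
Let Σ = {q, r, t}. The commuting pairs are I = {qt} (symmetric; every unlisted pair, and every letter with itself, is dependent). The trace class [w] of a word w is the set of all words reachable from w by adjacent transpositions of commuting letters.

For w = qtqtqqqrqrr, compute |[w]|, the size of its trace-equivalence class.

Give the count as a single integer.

21

0(q) covers ∅
1(t) covers ∅
2(q) covers 0:q
3(t) covers 1:t
4(q) covers 2:q
5(q) covers 4:q
6(q) covers 5:q
7(r) covers 3:t, 6:q
8(q) covers 7:r
9(r) covers 8:q
10(r) covers 9:r
floor of heap: 0:q, 1:t
completions by unplaced set U, small U first (add the entries for U minus each lowest piece of U):
  |U|=1: {10}:1
  |U|=2: {9,10}:1
  |U|=3: {8,9,10}:1
  |U|=4: {7,8,9,10}:1
  |U|=5: {3,7,8,9,10}:1  {6,7,8,9,10}:1
  |U|=6: {1,3,7,8,9,10}:1  {3,6,7,8,9,10}:2  {5,6,7,8,9,10}:1
  |U|=7: {1,3,6,7,8,9,10}:3  {3,5,6,7,8,9,10}:3  {4,5,6,7,8,9,10}:1
  |U|=8: {1,3,5,6,7,8,9,10}:6  {2,4,5,6,7,8,9,10}:1  {3,4,5,6,7,8,9,10}:4
  |U|=9: {0,2,4,5,6,7,8,9,10}:1  {1,3,4,5,6,7,8,9,10}:10  {2,3,4,5,6,7,8,9,10}:5
  start at 0(q): 15
  start at 1(t): 6
sum over floor = 21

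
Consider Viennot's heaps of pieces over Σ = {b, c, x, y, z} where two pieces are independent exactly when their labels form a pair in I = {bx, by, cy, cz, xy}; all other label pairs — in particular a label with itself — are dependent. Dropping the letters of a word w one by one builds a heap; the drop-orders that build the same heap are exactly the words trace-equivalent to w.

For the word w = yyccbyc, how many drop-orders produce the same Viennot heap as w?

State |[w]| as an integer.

drop 0:y onto floor
drop 1:y onto {0:y}
drop 2:c onto floor
drop 3:c onto {2:c}
drop 4:b onto {3:c}
drop 5:y onto {1:y}
drop 6:c onto {4:b}
ground layer = {0:y, 2:c}
drop-orders for the pieces not yet dropped (sum over which currently-grounded one goes next):
  1 to go: {5} 1  {6} 1
  2 to go: {1,5} 1  {4,6} 1  {5,6} 2
  3 to go: {0,1,5} 1  {1,5,6} 3  {3,4,6} 1  {4,5,6} 3
  4 to go: {0,1,5,6} 4  {1,4,5,6} 6  {2,3,4,6} 1  {3,4,5,6} 4
  5 to go: {0,1,4,5,6} 10  {1,3,4,5,6} 10  {2,3,4,5,6} 5
  if 0:y drops first: 15 orders
  if 2:c drops first: 20 orders
heap linearizations: 35

35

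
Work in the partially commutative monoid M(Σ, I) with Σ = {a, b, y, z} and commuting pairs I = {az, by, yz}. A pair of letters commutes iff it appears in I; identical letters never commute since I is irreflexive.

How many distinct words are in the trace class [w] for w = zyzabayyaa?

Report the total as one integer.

6

piece 0:z — minimal
piece 1:y — minimal
piece 2:z rests on {0:z}
piece 3:a rests on {1:y}
piece 4:b rests on {2:z, 3:a}
piece 5:a rests on {4:b}
piece 6:y rests on {5:a}
piece 7:y rests on {6:y}
piece 8:a rests on {7:y}
piece 9:a rests on {8:a}
minimal pieces: {0:z, 1:y}
ways to finish when only these pieces remain (= sum over removing one remaining piece with nothing left below it):
  1 left: {9}→1
  2 left: {8,9}→1
  3 left: {7,8,9}→1
  4 left: {6,7,8,9}→1
  5 left: {5,6,7,8,9}→1
  6 left: {4,5,6,7,8,9}→1
  7 left: {2,4,5,6,7,8,9}→1  {3,4,5,6,7,8,9}→1
  8 left: {0,2,4,5,6,7,8,9}→1  {1,3,4,5,6,7,8,9}→1  {2,3,4,5,6,7,8,9}→2
  placing 0:z first → 3 extensions
  placing 1:y first → 3 extensions
total linear extensions = 6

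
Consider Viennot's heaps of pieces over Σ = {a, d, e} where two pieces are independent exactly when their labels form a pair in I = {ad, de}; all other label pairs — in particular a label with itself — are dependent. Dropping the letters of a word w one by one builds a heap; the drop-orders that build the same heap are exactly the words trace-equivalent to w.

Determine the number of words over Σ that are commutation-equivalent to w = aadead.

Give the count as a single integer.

15

piece 0:a — minimal
piece 1:a rests on {0:a}
piece 2:d — minimal
piece 3:e rests on {1:a}
piece 4:a rests on {3:e}
piece 5:d rests on {2:d}
minimal pieces: {0:a, 2:d}
ways to finish when only these pieces remain (= sum over removing one remaining piece with nothing left below it):
  1 left: {4}→1  {5}→1
  2 left: {2,5}→1  {3,4}→1  {4,5}→2
  3 left: {1,3,4}→1  {2,4,5}→3  {3,4,5}→3
  4 left: {0,1,3,4}→1  {1,3,4,5}→4  {2,3,4,5}→6
  placing 0:a first → 10 extensions
  placing 2:d first → 5 extensions
total linear extensions = 15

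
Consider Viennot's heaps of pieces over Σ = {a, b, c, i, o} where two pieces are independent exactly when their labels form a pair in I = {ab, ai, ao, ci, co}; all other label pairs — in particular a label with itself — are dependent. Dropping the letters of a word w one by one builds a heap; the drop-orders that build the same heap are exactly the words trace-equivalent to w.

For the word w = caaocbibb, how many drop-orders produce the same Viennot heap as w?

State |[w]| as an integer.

drop 0:c onto floor
drop 1:a onto {0:c}
drop 2:a onto {1:a}
drop 3:o onto floor
drop 4:c onto {2:a}
drop 5:b onto {3:o, 4:c}
drop 6:i onto {5:b}
drop 7:b onto {6:i}
drop 8:b onto {7:b}
ground layer = {0:c, 3:o}
drop-orders for the pieces not yet dropped (sum over which currently-grounded one goes next):
  1 to go: {8} 1
  2 to go: {7,8} 1
  3 to go: {6,7,8} 1
  4 to go: {5,6,7,8} 1
  5 to go: {3,5,6,7,8} 1  {4,5,6,7,8} 1
  6 to go: {2,4,5,6,7,8} 1  {3,4,5,6,7,8} 2
  7 to go: {1,2,4,5,6,7,8} 1  {2,3,4,5,6,7,8} 3
  if 0:c drops first: 4 orders
  if 3:o drops first: 1 orders
heap linearizations: 5

5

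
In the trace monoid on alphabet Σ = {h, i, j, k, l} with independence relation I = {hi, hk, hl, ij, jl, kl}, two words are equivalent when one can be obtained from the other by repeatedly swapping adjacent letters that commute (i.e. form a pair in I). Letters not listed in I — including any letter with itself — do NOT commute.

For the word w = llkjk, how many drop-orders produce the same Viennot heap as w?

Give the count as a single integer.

10

#0=l has no predecessor
#1=l depends on [0:l]
#2=k has no predecessor
#3=j depends on [2:k]
#4=k depends on [3:j]
sources: [0:l, 2:k]
N(rest) = Σ N(rest − s) over sources s of rest; N(one piece) = 1:
  size 1 → [1]=1  [4]=1
  size 2 → [0,1]=1  [1,4]=2  [3,4]=1
  size 3 → [0,1,4]=3  [1,3,4]=3  [2,3,4]=1
  first=0(l) contributes 4
  first=2(k) contributes 6
|[w]| = 10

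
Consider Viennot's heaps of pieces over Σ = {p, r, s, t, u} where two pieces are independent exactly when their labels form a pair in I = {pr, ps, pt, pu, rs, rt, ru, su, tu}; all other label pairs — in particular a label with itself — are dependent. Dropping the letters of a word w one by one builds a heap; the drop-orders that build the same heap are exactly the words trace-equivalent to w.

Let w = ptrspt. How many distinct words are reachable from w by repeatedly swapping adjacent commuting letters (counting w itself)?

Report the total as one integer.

60

#0=p has no predecessor
#1=t has no predecessor
#2=r has no predecessor
#3=s depends on [1:t]
#4=p depends on [0:p]
#5=t depends on [3:s]
sources: [0:p, 1:t, 2:r]
N(rest) = Σ N(rest − s) over sources s of rest; N(one piece) = 1:
  size 1 → [2]=1  [4]=1  [5]=1
  size 2 → [0,4]=1  [2,4]=2  [2,5]=2  [3,5]=1  [4,5]=2
  size 3 → [0,2,4]=3  [0,4,5]=3  [1,3,5]=1  [2,3,5]=3  [2,4,5]=6  [3,4,5]=3
  size 4 → [0,2,4,5]=12  [0,3,4,5]=6  [1,2,3,5]=4  [1,3,4,5]=4  [2,3,4,5]=12
  first=0(p) contributes 20
  first=1(t) contributes 30
  first=2(r) contributes 10
|[w]| = 60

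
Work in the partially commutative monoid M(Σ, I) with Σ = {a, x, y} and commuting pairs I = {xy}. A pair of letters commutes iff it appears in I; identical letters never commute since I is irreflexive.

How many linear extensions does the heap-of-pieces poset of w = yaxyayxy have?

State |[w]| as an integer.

6

drop 0:y onto floor
drop 1:a onto {0:y}
drop 2:x onto {1:a}
drop 3:y onto {1:a}
drop 4:a onto {2:x, 3:y}
drop 5:y onto {4:a}
drop 6:x onto {4:a}
drop 7:y onto {5:y}
ground layer = {0:y}
drop-orders for the pieces not yet dropped (sum over which currently-grounded one goes next):
  1 to go: {6} 1  {7} 1
  2 to go: {5,7} 1  {6,7} 2
  3 to go: {5,6,7} 3
  4 to go: {4,5,6,7} 3
  5 to go: {2,4,5,6,7} 3  {3,4,5,6,7} 3
  6 to go: {2,3,4,5,6,7} 6
  if 0:y drops first: 6 orders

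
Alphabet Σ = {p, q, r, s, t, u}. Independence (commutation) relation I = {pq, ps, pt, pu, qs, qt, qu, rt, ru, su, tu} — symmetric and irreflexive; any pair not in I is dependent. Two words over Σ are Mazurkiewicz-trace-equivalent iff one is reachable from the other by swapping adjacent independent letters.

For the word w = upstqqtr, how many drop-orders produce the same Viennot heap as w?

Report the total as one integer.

816

piece 0:u — minimal
piece 1:p — minimal
piece 2:s — minimal
piece 3:t rests on {2:s}
piece 4:q — minimal
piece 5:q rests on {4:q}
piece 6:t rests on {3:t}
piece 7:r rests on {1:p, 2:s, 5:q}
minimal pieces: {0:u, 1:p, 2:s, 4:q}
ways to finish when only these pieces remain (= sum over removing one remaining piece with nothing left below it):
  1 left: {0}→1  {6}→1  {7}→1
  2 left: {0,6}→2  {0,7}→2  {1,7}→1  {3,6}→1  {5,7}→1  {6,7}→2
  3 left: {0,1,7}→3  {0,3,6}→3  {0,5,7}→3  {0,6,7}→6  {1,5,7}→2  {1,6,7}→3  {3,6,7}→3  {4,5,7}→1  {5,6,7}→3
  4 left: {0,1,5,7}→8  {0,1,6,7}→12  {0,3,6,7}→12  {0,4,5,7}→4  {0,5,6,7}→12  {1,3,6,7}→6  {1,4,5,7}→3  {1,5,6,7}→8  {2,3,6,7}→3  {3,5,6,7}→6  {4,5,6,7}→4
  5 left: {0,1,3,6,7}→30  {0,1,4,5,7}→15  {0,1,5,6,7}→40  {0,2,3,6,7}→15  {0,3,5,6,7}→30  {0,4,5,6,7}→20  {1,2,3,6,7}→9  {1,3,5,6,7}→20  {1,4,5,6,7}→15  {2,3,5,6,7}→9  {3,4,5,6,7}→10
  6 left: {0,1,2,3,6,7}→54  {0,1,3,5,6,7}→120  {0,1,4,5,6,7}→90  {0,2,3,5,6,7}→54  {0,3,4,5,6,7}→60  {1,2,3,5,6,7}→38  {1,3,4,5,6,7}→45  {2,3,4,5,6,7}→19
  placing 0:u first → 102 extensions
  placing 1:p first → 133 extensions
  placing 2:s first → 315 extensions
  placing 4:q first → 266 extensions
total linear extensions = 816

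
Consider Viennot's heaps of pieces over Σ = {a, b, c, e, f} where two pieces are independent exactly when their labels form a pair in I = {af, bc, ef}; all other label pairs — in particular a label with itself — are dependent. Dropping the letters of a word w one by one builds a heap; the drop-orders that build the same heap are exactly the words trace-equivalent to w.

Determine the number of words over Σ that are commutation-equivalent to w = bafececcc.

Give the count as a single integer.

3

piece 0:b — minimal
piece 1:a rests on {0:b}
piece 2:f rests on {0:b}
piece 3:e rests on {1:a}
piece 4:c rests on {2:f, 3:e}
piece 5:e rests on {4:c}
piece 6:c rests on {5:e}
piece 7:c rests on {6:c}
piece 8:c rests on {7:c}
minimal pieces: {0:b}
ways to finish when only these pieces remain (= sum over removing one remaining piece with nothing left below it):
  1 left: {8}→1
  2 left: {7,8}→1
  3 left: {6,7,8}→1
  4 left: {5,6,7,8}→1
  5 left: {4,5,6,7,8}→1
  6 left: {2,4,5,6,7,8}→1  {3,4,5,6,7,8}→1
  7 left: {1,3,4,5,6,7,8}→1  {2,3,4,5,6,7,8}→2
  placing 0:b first → 3 extensions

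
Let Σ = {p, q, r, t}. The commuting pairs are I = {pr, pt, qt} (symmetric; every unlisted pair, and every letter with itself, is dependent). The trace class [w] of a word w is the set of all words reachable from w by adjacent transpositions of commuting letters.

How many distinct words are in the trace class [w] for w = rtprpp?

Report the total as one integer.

20

drop 0:r onto floor
drop 1:t onto {0:r}
drop 2:p onto floor
drop 3:r onto {1:t}
drop 4:p onto {2:p}
drop 5:p onto {4:p}
ground layer = {0:r, 2:p}
drop-orders for the pieces not yet dropped (sum over which currently-grounded one goes next):
  1 to go: {3} 1  {5} 1
  2 to go: {1,3} 1  {3,5} 2  {4,5} 1
  3 to go: {0,1,3} 1  {1,3,5} 3  {2,4,5} 1  {3,4,5} 3
  4 to go: {0,1,3,5} 4  {1,3,4,5} 6  {2,3,4,5} 4
  if 0:r drops first: 10 orders
  if 2:p drops first: 10 orders
heap linearizations: 20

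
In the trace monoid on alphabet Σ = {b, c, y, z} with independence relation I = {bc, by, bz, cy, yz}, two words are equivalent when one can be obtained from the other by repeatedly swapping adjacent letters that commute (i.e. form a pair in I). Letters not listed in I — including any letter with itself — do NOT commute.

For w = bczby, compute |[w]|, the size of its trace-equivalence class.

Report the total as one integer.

30

#0=b has no predecessor
#1=c has no predecessor
#2=z depends on [1:c]
#3=b depends on [0:b]
#4=y has no predecessor
sources: [0:b, 1:c, 4:y]
N(rest) = Σ N(rest − s) over sources s of rest; N(one piece) = 1:
  size 1 → [2]=1  [3]=1  [4]=1
  size 2 → [0,3]=1  [1,2]=1  [2,3]=2  [2,4]=2  [3,4]=2
  size 3 → [0,2,3]=3  [0,3,4]=3  [1,2,3]=3  [1,2,4]=3  [2,3,4]=6
  first=0(b) contributes 12
  first=1(c) contributes 12
  first=4(y) contributes 6
|[w]| = 30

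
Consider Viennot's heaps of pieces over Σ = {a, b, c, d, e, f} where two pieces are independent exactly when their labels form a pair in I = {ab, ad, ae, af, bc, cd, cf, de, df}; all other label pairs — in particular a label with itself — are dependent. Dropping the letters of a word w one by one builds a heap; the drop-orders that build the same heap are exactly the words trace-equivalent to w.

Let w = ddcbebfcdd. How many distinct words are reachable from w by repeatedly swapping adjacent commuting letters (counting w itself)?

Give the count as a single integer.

0(d) covers ∅
1(d) covers 0:d
2(c) covers ∅
3(b) covers 1:d
4(e) covers 2:c, 3:b
5(b) covers 4:e
6(f) covers 5:b
7(c) covers 4:e
8(d) covers 5:b
9(d) covers 8:d
floor of heap: 0:d, 2:c
completions by unplaced set U, small U first (add the entries for U minus each lowest piece of U):
  |U|=1: {6}:1  {7}:1  {9}:1
  |U|=2: {6,7}:2  {6,9}:2  {7,9}:2  {8,9}:1
  |U|=3: {6,7,9}:6  {6,8,9}:3  {7,8,9}:3
  |U|=4: {5,6,8,9}:3  {6,7,8,9}:12
  |U|=5: {5,6,7,8,9}:15
  |U|=6: {4,5,6,7,8,9}:15
  |U|=7: {2,4,5,6,7,8,9}:15  {3,4,5,6,7,8,9}:15
  |U|=8: {1,3,4,5,6,7,8,9}:15  {2,3,4,5,6,7,8,9}:30
  start at 0(d): 45
  start at 2(c): 15
sum over floor = 60

60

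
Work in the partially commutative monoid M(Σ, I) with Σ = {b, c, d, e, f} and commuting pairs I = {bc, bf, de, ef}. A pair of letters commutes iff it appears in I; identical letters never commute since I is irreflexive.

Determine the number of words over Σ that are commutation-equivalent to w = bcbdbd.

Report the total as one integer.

3

#0=b has no predecessor
#1=c has no predecessor
#2=b depends on [0:b]
#3=d depends on [1:c, 2:b]
#4=b depends on [3:d]
#5=d depends on [4:b]
sources: [0:b, 1:c]
N(rest) = Σ N(rest − s) over sources s of rest; N(one piece) = 1:
  size 1 → [5]=1
  size 2 → [4,5]=1
  size 3 → [3,4,5]=1
  size 4 → [1,3,4,5]=1  [2,3,4,5]=1
  first=0(b) contributes 2
  first=1(c) contributes 1
|[w]| = 3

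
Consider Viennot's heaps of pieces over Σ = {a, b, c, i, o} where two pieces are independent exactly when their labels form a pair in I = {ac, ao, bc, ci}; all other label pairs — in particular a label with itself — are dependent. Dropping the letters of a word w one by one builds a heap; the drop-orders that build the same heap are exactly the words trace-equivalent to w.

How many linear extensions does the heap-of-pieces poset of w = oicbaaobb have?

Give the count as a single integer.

#0=o has no predecessor
#1=i depends on [0:o]
#2=c depends on [0:o]
#3=b depends on [1:i]
#4=a depends on [3:b]
#5=a depends on [4:a]
#6=o depends on [2:c, 3:b]
#7=b depends on [5:a, 6:o]
#8=b depends on [7:b]
sources: [0:o]
N(rest) = Σ N(rest − s) over sources s of rest; N(one piece) = 1:
  size 1 → [8]=1
  size 2 → [7,8]=1
  size 3 → [5,7,8]=1  [6,7,8]=1
  size 4 → [2,6,7,8]=1  [4,5,7,8]=1  [5,6,7,8]=2
  size 5 → [2,5,6,7,8]=3  [4,5,6,7,8]=3
  size 6 → [2,4,5,6,7,8]=6  [3,4,5,6,7,8]=3
  size 7 → [1,3,4,5,6,7,8]=3  [2,3,4,5,6,7,8]=9
  first=0(o) contributes 12

12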